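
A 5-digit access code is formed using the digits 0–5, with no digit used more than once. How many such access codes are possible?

720

Choose and order 5 of the 6 symbols: the first digit has 6 options, the next 5, and so on down to 2.
6 × 5 × 4 × 3 × 2 = 720.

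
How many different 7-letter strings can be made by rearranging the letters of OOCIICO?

OOCIICO has 7 letters with C appearing twice, I appearing twice, and O appearing 3 times.
Dividing 7! = 5040 by 3!·2!·2! = 24 for the repeated letters gives 210.

210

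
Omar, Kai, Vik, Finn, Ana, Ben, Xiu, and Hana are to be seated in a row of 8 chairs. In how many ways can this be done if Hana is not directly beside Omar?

There are 8! = 40320 arrangements in all. If Hana and Omar are adjacent, merging them into one block gives 2·(7)! = 10080 arrangements.
Complementary counting: 40320 − 10080 = 30240.

30240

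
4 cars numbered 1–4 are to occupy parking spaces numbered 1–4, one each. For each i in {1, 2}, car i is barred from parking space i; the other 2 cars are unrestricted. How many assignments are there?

Let Aᵢ (for i ∈ {1, 2}) be the placements that put car i in its forbidden parking space. Any j of these fix j positions, leaving (4−j)! ways to fill the rest, and there are C(2,j) ways to pick which j.
By inclusion–exclusion, the number of valid placements is Σ_{j=0}^{2} (−1)^j C(2,j)·(4−j)!.
Computing: 24 − 12 + 2 = 14.

14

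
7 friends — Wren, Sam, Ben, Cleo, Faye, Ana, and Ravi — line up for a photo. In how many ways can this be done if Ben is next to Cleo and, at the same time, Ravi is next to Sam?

Treat {Ben,Cleo} as one block (2 orders) and {Ravi,Sam} as another (2 orders).
That leaves 5 units to arrange: 2 × 2 × 5! = 4 × 120 = 480.

480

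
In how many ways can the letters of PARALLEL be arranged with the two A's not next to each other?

There are 8!/(3!·2!) = 3360 arrangements of PARALLEL in total.
If the two A's are adjacent, glue them into one block, leaving 7 items to arrange: (7)!/(3!) = 840 ways.
Hence 3360 − 840 = 2520.

2520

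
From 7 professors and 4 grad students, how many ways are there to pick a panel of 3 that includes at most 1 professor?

46

Split by how many professors are chosen (0 through 1).
Sum: C(7,0)·C(4,3) + C(7,1)·C(4,2) = 4 + 42 = 46.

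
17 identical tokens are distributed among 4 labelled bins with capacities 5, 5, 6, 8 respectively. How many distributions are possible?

By stars and bars, unrestricted non-negative solutions to x_1+…+x_4 = 17 number C(17+3,3) = 1140.
Subtract solutions that violate a single cap (substitute x_i' = x_i − (cap_i+1)): x_1 ≥ 6 gives C(14,3) = 364; x_2 ≥ 6 gives C(14,3) = 364; x_3 ≥ 7 gives C(13,3) = 286; x_4 ≥ 9 gives C(11,3) = 165. Together 1179.
Add back pairs where two caps are both exceeded: 56 + 35 + 10 + 35 + 10 + 4 = 150.
By inclusion–exclusion the count is 1140 − 1179 + 150 = 111.

111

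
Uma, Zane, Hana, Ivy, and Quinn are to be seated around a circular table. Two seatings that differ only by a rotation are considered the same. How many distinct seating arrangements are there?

Seat Uma anywhere (absorbing the rotational symmetry), then permute the other 4: (4)! = 24.

24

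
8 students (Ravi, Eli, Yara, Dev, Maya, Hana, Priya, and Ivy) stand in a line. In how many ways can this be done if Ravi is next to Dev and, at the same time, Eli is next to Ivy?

Treat {Ravi,Dev} as one block (2 orders) and {Eli,Ivy} as another (2 orders).
That leaves 6 units to arrange: 2 × 2 × 6! = 4 × 720 = 2880.

2880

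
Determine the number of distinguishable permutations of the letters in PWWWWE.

30

The 6 letters of PWWWWE have repeats: W appearing 4 times.
The number of distinct arrangements is 6!/(4!) = 720/24 = 30.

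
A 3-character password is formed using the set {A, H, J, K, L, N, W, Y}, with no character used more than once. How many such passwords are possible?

With no repetition, fill the 3 characters in order: 8 choices, then 7, down to 6.
8 × 7 × 6 = 336.

336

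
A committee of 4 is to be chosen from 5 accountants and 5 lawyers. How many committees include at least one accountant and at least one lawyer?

200

Unrestricted: C(10,4) = 210 ways to pick any 4 of the 10.
Subtract selections that omit an entire group: no accountants → C(5,4) = 5; no lawyers → C(5,4) = 5.
Both groups omitted at once is impossible, so 210 − 10 = 200.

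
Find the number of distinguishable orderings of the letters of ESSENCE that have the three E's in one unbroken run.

60

Treat the 3 copies of E as a single block. The multiset to arrange is then {EEE, C, N, S, S}, 5 items in all.
That gives (5)!/(2!) = 60 arrangements.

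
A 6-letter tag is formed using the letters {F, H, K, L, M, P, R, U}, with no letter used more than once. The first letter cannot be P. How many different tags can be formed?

17640

The first letter has 8−1 = 7 choices (anything except P).
The remaining 5 letters are filled from the other 7 symbols without repetition: 7 × 6 × 5 × 4 × 3 = 2520.
Total: 7 × 2520 = 17640.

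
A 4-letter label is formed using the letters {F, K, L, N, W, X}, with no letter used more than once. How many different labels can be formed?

360

This is a permutation of 4 out of 6: P(6,4) = 6!/2!.
6 × 5 × 4 × 3 = 360.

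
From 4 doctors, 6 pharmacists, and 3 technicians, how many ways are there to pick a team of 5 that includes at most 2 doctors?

Split by how many doctors are chosen (0 through 2).
Sum: C(4,0)·C(9,5) + C(4,1)·C(9,4) + C(4,2)·C(9,3) = 126 + 504 + 504 = 1134.

1134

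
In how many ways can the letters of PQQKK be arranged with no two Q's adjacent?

18

Total arrangements of PQQKK: 5!/(2!·2!) = 30.
If the two Q's are adjacent, glue them into one block, leaving 4 items to arrange: (4)!/(2!) = 12 ways.
Hence 30 − 12 = 18.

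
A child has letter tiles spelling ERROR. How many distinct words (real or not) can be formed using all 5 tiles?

20

ERROR has 5 letters with R appearing 3 times.
So there are 5! / (3!) = 20 distinguishable arrangements.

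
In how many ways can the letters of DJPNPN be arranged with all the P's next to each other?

60

Treat the 2 copies of P as a single block. The multiset to arrange is then {PP, D, J, N, N}, 5 items in all.
That gives (5)!/(2!) = 60 arrangements.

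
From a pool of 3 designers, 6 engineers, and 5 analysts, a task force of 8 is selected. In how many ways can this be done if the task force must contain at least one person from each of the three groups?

Unrestricted: C(14,8) = 3003 ways to pick any 8 of the 14.
Subtract selections that omit an entire group: no designers → C(11,8) = 165; no engineers → C(8,8) = 1; no analysts → C(9,8) = 9.
Add back selections omitting two groups (i.e. drawn from a single group): C(3,8) + C(6,8) + C(5,8) = 0.
By inclusion–exclusion: 3003 − 175 + 0 = 2828.

2828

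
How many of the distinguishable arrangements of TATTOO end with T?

With the last slot taken by T, it remains to arrange the other 5 letters (ATTOO).
Those 5 letters have O appearing twice and T appearing twice, giving (5)!/(2!·2!) = 30.

30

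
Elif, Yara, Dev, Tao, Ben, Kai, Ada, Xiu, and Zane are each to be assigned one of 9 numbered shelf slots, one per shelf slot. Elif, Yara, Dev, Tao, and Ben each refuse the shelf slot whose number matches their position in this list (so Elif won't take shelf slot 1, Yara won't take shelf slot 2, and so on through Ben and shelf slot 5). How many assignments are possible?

Let Aᵢ (for 1 ≤ i ≤ 5) be the placements that put person i in their forbidden shelf slot. Any j of these fix j positions, leaving (9−j)! ways to fill the rest, and there are C(5,j) ways to pick which j.
By inclusion–exclusion, the number of valid placements is Σ_{j=0}^{5} (−1)^j C(5,j)·(9−j)!.
Computing: 362880 − 201600 + 50400 − 7200 + 600 − 24 = 205056.

205056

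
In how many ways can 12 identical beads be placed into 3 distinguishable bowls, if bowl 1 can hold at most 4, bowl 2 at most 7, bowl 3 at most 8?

30

Without the upper bounds there are C(14,2) = 91 ways to split 12 among 3 bowls.
Subtract solutions that violate a single cap (substitute x_i' = x_i − (cap_i+1)): x_1 ≥ 5 gives C(9,2) = 36; x_2 ≥ 8 gives C(6,2) = 15; x_3 ≥ 9 gives C(5,2) = 10. Together 61.
No two caps can be exceeded simultaneously, so the pair terms are all 0.
By inclusion–exclusion the count is 91 − 61 + 0 = 30.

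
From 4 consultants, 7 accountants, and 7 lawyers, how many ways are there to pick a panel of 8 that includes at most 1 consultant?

Split by how many consultants are chosen (0 through 1).
Sum: C(4,0)·C(14,8) + C(4,1)·C(14,7) = 3003 + 13728 = 16731.

16731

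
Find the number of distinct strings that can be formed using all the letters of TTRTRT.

TTRTRT has 6 letters with R appearing twice and T appearing 4 times.
The number of distinct arrangements is 6!/(4!·2!) = 720/48 = 15.

15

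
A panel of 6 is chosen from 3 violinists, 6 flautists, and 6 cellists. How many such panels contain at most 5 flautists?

Split by how many flautists are chosen (0 through 5).
Sum: C(6,0)·C(9,6) + C(6,1)·C(9,5) + C(6,2)·C(9,4) + C(6,3)·C(9,3) + C(6,4)·C(9,2) + C(6,5)·C(9,1) = 84 + 756 + 1890 + 1680 + 540 + 54 = 5004.

5004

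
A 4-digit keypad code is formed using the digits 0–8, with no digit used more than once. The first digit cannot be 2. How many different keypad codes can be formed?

The first digit has 9−1 = 8 choices (anything except 2).
The remaining 3 digits are filled from the other 8 symbols without repetition: 8 × 7 × 6 = 336.
Total: 8 × 336 = 2688.

2688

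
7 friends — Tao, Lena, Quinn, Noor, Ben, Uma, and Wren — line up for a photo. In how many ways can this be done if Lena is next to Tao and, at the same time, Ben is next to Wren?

Treat {Lena,Tao} as one block (2 orders) and {Ben,Wren} as another (2 orders).
That leaves 5 units to arrange: 2 × 2 × 5! = 4 × 120 = 480.

480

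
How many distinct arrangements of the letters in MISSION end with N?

With the last slot taken by N, it remains to arrange the other 6 letters (MISSIO).
Those 6 letters have I appearing twice and S appearing twice, giving (6)!/(2!·2!) = 180.

180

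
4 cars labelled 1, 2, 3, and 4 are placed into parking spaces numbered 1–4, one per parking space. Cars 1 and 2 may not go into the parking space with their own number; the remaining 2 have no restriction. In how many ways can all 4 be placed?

14

Let Aᵢ (for i ∈ {1, 2}) be the placements that put car i in its forbidden parking space. Any j of these fix j positions, leaving (4−j)! ways to fill the rest, and there are C(2,j) ways to pick which j.
By inclusion–exclusion, the number of valid placements is Σ_{j=0}^{2} (−1)^j C(2,j)·(4−j)!.
Computing: 24 − 12 + 2 = 14.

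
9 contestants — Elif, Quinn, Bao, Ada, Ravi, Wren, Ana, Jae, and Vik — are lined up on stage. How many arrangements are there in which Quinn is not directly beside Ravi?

282240

Of the 9! = 362880 arrangements, those with Quinn and Ravi adjacent number 2 × 8! = 80640 (treat the pair as a block with 2 internal orders).
So 362880 − 80640 = 282240 arrangements keep them apart.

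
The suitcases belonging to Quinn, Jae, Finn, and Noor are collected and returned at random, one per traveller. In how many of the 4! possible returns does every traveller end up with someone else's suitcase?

9

Let Aᵢ be the assignments in which traveller i gets their own suitcase. We want the size of the complement of A₁∪…∪A_4.
By inclusion–exclusion this is Σ_{j=0}^{4} (−1)^j C(4,j)·(4−j)!.
Computing: 24 − 24 + 12 − 4 + 1 = 9.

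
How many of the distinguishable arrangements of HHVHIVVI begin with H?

With the first slot taken by H, it remains to arrange the other 7 letters (HVHIVVI).
Those 7 letters have H appearing twice, I appearing twice, and V appearing 3 times, giving (7)!/(3!·2!·2!) = 210.

210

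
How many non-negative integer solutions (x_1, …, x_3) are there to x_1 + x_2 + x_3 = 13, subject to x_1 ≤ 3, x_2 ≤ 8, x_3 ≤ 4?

Ignoring the caps, the number of non-negative solutions to x_1+…+x_3 = 13 is C(15,2) = 105.
Subtract solutions that violate a single cap (substitute x_i' = x_i − (cap_i+1)): x_1 ≥ 4 gives C(11,2) = 55; x_2 ≥ 9 gives C(6,2) = 15; x_3 ≥ 5 gives C(10,2) = 45. Together 115.
Add back pairs where two caps are both exceeded: 1 + 15 + 0 = 16.
By inclusion–exclusion the count is 105 − 115 + 16 = 6.

6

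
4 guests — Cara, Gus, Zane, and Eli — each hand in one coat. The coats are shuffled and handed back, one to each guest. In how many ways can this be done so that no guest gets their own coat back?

9

This is the derangement count D_4: permutations of 4 items with no fixed point.
By inclusion–exclusion this is Σ_{j=0}^{4} (−1)^j C(4,j)·(4−j)!.
Computing: 24 − 24 + 12 − 4 + 1 = 9.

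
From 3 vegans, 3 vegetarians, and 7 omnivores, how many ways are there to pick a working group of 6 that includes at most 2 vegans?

Split by how many vegans are chosen (0 through 2).
Sum: C(3,0)·C(10,6) + C(3,1)·C(10,5) + C(3,2)·C(10,4) = 210 + 756 + 630 = 1596.

1596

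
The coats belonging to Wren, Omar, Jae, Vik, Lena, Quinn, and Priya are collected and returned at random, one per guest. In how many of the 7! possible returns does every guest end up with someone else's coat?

1854

Let Aᵢ be the assignments in which guest i gets their own coat. We want the size of the complement of A₁∪…∪A_7.
By inclusion–exclusion this is Σ_{j=0}^{7} (−1)^j C(7,j)·(7−j)!.
Computing: 5040 − 5040 + 2520 − 840 + 210 − 42 + 7 − 1 = 1854.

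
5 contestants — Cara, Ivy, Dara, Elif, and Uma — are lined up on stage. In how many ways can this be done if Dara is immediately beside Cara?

48

Glue Dara and Cara into one block (2 internal orders), leaving 4 units to arrange in a row.
That gives 2 × 4! = 2 × 24 = 48.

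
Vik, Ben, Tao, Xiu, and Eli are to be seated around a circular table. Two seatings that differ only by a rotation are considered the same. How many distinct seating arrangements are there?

Seat Vik anywhere (absorbing the rotational symmetry), then permute the other 4: (4)! = 24.

24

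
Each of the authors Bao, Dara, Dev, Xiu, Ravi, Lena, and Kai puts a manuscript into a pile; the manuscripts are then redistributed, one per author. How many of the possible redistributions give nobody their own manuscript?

1854

Count assignments avoiding every fixed point. For any j of the 7 authors fixed to their own manuscript, the other 7−j can be arranged in (7−j)! ways.
By inclusion–exclusion this is Σ_{j=0}^{7} (−1)^j C(7,j)·(7−j)!.
Computing: 5040 − 5040 + 2520 − 840 + 210 − 42 + 7 − 1 = 1854.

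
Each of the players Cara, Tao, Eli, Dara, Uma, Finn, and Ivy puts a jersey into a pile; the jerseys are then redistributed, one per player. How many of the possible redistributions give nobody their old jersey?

1854

Count assignments avoiding every fixed point. For any j of the 7 players fixed to their old jersey, the other 7−j can be arranged in (7−j)! ways.
By inclusion–exclusion this is Σ_{j=0}^{7} (−1)^j C(7,j)·(7−j)!.
Computing: 5040 − 5040 + 2520 − 840 + 210 − 42 + 7 − 1 = 1854.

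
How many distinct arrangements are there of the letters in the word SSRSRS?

15

The 6 letters of SSRSRS have repeats: R appearing twice and S appearing 4 times.
Dividing 6! = 720 by 4!·2! = 48 for the repeated letters gives 15.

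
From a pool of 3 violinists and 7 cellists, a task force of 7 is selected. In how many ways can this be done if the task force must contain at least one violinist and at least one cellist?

119

With no constraint there are C(10,7) = 120 possible selections.
Subtract selections that omit an entire group: no violinists → C(7,7) = 1; no cellists → C(3,7) = 0.
Both groups omitted at once is impossible, so 120 − 1 = 119.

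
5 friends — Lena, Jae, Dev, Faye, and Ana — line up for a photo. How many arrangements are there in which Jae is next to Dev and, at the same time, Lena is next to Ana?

Treat {Jae,Dev} as one block (2 orders) and {Lena,Ana} as another (2 orders).
That leaves 3 units to arrange: 2 × 2 × 3! = 4 × 6 = 24.

24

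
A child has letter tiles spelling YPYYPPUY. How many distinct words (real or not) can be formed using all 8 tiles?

280

The 8 letters of YPYYPPUY have repeats: P appearing 3 times and Y appearing 4 times.
The number of distinct arrangements is 8!/(4!·3!) = 40320/144 = 280.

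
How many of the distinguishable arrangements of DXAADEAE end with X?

Fix X in the last position and arrange the remaining 7 letters.
Those 7 letters have A appearing 3 times, D appearing twice, and E appearing twice, giving (7)!/(3!·2!·2!) = 210.

210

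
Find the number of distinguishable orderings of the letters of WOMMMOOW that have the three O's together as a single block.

Treat the 3 copies of O as a single block. The multiset to arrange is then {OOO, M, M, M, W, W}, 6 items in all.
That gives (6)!/(3!·2!) = 60 arrangements.

60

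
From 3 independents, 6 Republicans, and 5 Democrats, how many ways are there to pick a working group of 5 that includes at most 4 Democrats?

2001

Split by how many Democrats are chosen (0 through 4).
Sum: C(5,0)·C(9,5) + C(5,1)·C(9,4) + C(5,2)·C(9,3) + C(5,3)·C(9,2) + C(5,4)·C(9,1) = 126 + 630 + 840 + 360 + 45 = 2001.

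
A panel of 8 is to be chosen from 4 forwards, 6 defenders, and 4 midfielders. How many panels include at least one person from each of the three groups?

Total 8-person selections from all 14: C(14,8) = 3003.
Selections missing a whole group: no forwards → C(10,8) = 45; no defenders → C(8,8) = 1; no midfielders → C(10,8) = 45.
Add back selections omitting two groups (i.e. drawn from a single group): C(4,8) + C(6,8) + C(4,8) = 0.
By inclusion–exclusion: 3003 − 91 + 0 = 2912.

2912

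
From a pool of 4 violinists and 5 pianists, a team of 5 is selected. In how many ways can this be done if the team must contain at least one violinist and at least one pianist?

Total 5-person selections from all 9: C(9,5) = 126.
Subtract selections that omit an entire group: no violinists → C(5,5) = 1; no pianists → C(4,5) = 0.
Both groups omitted at once is impossible, so 126 − 1 = 125.

125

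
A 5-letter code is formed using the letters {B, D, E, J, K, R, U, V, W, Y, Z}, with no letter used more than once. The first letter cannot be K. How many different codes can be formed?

50400

The first letter has 11−1 = 10 choices (anything except K).
The remaining 4 letters are filled from the other 10 symbols without repetition: 10 × 9 × 8 × 7 = 5040.
Total: 10 × 5040 = 50400.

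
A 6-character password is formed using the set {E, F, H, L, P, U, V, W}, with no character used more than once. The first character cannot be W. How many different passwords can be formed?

The first character has 8−1 = 7 choices (anything except W).
The remaining 5 characters are filled from the other 7 symbols without repetition: 7 × 6 × 5 × 4 × 3 = 2520.
Total: 7 × 2520 = 17640.

17640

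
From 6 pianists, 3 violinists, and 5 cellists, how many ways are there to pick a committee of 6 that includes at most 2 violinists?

Split by how many violinists are chosen (0 through 2).
Sum: C(3,0)·C(11,6) + C(3,1)·C(11,5) + C(3,2)·C(11,4) = 462 + 1386 + 990 = 2838.

2838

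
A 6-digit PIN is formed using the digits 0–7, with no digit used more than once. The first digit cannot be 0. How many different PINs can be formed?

The first digit has 8−1 = 7 choices (anything except 0).
The remaining 5 digits are filled from the other 7 symbols without repetition: 7 × 6 × 5 × 4 × 3 = 2520.
Total: 7 × 2520 = 17640.

17640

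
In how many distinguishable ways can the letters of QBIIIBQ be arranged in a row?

210

QBIIIBQ has 7 letters with B appearing twice, I appearing 3 times, and Q appearing twice.
So there are 7! / (3!·2!·2!) = 210 distinguishable arrangements.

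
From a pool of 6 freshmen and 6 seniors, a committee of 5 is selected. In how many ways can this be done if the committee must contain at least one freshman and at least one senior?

780

Total 5-person selections from all 12: C(12,5) = 792.
Subtract selections that omit an entire group: no freshmen → C(6,5) = 6; no seniors → C(6,5) = 6.
Both groups omitted at once is impossible, so 792 − 12 = 780.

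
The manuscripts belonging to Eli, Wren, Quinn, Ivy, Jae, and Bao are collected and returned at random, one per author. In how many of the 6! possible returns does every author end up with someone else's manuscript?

Count assignments avoiding every fixed point. For any j of the 6 authors fixed to their own manuscript, the other 6−j can be arranged in (6−j)! ways.
By inclusion–exclusion this is Σ_{j=0}^{6} (−1)^j C(6,j)·(6−j)!.
Computing: 720 − 720 + 360 − 120 + 30 − 6 + 1 = 265.

265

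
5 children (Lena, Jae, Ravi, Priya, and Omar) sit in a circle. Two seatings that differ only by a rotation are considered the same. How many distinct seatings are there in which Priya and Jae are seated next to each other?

Glue Priya and Jae into a block (2 internal orders). Seating 4 units around a circle gives (3)! arrangements.
So 2 × (3)! = 2 × 6 = 12.

12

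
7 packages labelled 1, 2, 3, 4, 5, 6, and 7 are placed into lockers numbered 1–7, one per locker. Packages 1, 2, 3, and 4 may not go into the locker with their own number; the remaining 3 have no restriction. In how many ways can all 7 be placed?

Let Aᵢ (for 1 ≤ i ≤ 4) be the placements that put package i in its forbidden locker. Any j of these fix j positions, leaving (7−j)! ways to fill the rest, and there are C(4,j) ways to pick which j.
By inclusion–exclusion, the number of valid placements is Σ_{j=0}^{4} (−1)^j C(4,j)·(7−j)!.
Computing: 5040 − 2880 + 720 − 96 + 6 = 2790.

2790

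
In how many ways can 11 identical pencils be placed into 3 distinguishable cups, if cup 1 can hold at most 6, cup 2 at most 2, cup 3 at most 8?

15

Without the upper bounds there are C(13,2) = 78 ways to split 11 among 3 cups.
Subtract solutions that violate a single cap (substitute x_i' = x_i − (cap_i+1)): x_1 ≥ 7 gives C(6,2) = 15; x_2 ≥ 3 gives C(10,2) = 45; x_3 ≥ 9 gives C(4,2) = 6. Together 66.
Add back pairs where two caps are both exceeded: 3 + 0 + 0 = 3.
By inclusion–exclusion the count is 78 − 66 + 3 = 15.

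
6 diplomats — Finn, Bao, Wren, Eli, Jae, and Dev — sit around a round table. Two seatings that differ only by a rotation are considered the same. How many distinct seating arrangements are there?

Around a circle, 6 distinct people have 6!/6 = (5)! = 120 rotationally distinct seatings.

120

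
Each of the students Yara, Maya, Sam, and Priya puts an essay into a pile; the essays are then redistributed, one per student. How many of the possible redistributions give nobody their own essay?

9

Let Aᵢ be the assignments in which student i gets their own essay. We want the size of the complement of A₁∪…∪A_4.
By inclusion–exclusion this is Σ_{j=0}^{4} (−1)^j C(4,j)·(4−j)!.
Computing: 24 − 24 + 12 − 4 + 1 = 9.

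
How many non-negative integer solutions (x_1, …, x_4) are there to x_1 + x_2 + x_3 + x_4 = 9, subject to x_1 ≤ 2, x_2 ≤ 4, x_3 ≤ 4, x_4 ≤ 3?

Without the upper bounds there are C(12,3) = 220 ways to split 9 among 4 variables.
Subtract solutions that violate a single cap (substitute x_i' = x_i − (cap_i+1)): x_1 ≥ 3 gives C(9,3) = 84; x_2 ≥ 5 gives C(7,3) = 35; x_3 ≥ 5 gives C(7,3) = 35; x_4 ≥ 4 gives C(8,3) = 56. Together 210.
Add back pairs where two caps are both exceeded: 4 + 4 + 10 + 0 + 1 + 1 = 20.
By inclusion–exclusion the count is 220 − 210 + 20 = 30.

30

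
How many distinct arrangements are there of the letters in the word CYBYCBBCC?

CYBYCBBCC has 9 letters with B appearing 3 times, C appearing 4 times, and Y appearing twice.
So there are 9! / (4!·3!·2!) = 1260 distinguishable arrangements.

1260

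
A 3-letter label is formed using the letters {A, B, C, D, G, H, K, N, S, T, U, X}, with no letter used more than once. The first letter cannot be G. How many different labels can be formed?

The first letter has 12−1 = 11 choices (anything except G).
The remaining 2 letters are filled from the other 11 symbols without repetition: 11 × 10 = 110.
Total: 11 × 110 = 1210.

1210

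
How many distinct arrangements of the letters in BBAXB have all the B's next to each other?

6

Treat the 3 copies of B as a single block. The multiset to arrange is then {BBB, A, X}, 3 items in all.
All 3 items are distinct, so there are (3)! = 6 arrangements.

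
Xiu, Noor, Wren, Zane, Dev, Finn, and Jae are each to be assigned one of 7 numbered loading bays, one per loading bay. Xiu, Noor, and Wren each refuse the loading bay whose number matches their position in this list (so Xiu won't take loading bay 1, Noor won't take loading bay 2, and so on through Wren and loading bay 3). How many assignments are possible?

Let Aᵢ (for i ∈ {1, 2, 3}) be the placements that put person i in their forbidden loading bay. Any j of these fix j positions, leaving (7−j)! ways to fill the rest, and there are C(3,j) ways to pick which j.
By inclusion–exclusion, the number of valid placements is Σ_{j=0}^{3} (−1)^j C(3,j)·(7−j)!.
Computing: 5040 − 2160 + 360 − 24 = 3216.

3216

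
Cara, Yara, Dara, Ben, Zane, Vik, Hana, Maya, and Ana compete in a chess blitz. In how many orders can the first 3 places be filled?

This is an ordered selection of 3 from 9: P(9,3).
That gives 9 × 8 × 7 = 504.

504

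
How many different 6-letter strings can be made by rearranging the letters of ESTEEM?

120

The 6 letters of ESTEEM have repeats: E appearing 3 times.
Dividing 6! = 720 by 3! = 6 for the repeated letters gives 120.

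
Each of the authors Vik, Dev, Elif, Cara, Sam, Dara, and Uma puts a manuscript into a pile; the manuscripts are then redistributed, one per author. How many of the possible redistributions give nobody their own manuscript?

1854

Let Aᵢ be the assignments in which author i gets their own manuscript. We want the size of the complement of A₁∪…∪A_7.
By inclusion–exclusion this is Σ_{j=0}^{7} (−1)^j C(7,j)·(7−j)!.
Computing: 5040 − 5040 + 2520 − 840 + 210 − 42 + 7 − 1 = 1854.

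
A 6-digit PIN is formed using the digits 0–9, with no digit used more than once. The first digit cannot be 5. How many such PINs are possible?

The first digit has 10−1 = 9 choices (anything except 5).
The remaining 5 digits are filled from the other 9 symbols without repetition: 9 × 8 × 7 × 6 × 5 = 15120.
Total: 9 × 15120 = 136080.

136080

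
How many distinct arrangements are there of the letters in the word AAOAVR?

120

Letter multiplicities in AAOAVR: A×3, O×1, R×1, V×1.
So there are 6! / (3!) = 120 distinguishable arrangements.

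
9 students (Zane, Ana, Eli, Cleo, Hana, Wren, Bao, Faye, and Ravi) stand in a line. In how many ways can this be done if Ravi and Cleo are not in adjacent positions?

282240

There are 9! = 362880 arrangements in all. If Ravi and Cleo are adjacent, merging them into one block gives 2·(8)! = 80640 arrangements.
So 362880 − 80640 = 282240 arrangements keep them apart.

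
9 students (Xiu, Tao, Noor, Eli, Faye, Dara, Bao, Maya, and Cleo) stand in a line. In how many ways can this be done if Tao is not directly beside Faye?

There are 9! = 362880 arrangements in all. If Tao and Faye are adjacent, merging them into one block gives 2·(8)! = 80640 arrangements.
So 362880 − 80640 = 282240 arrangements keep them apart.

282240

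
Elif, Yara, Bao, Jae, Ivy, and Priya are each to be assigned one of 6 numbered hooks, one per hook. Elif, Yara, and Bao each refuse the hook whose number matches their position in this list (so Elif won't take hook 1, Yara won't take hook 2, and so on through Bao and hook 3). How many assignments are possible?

Let Aᵢ (for i ∈ {1, 2, 3}) be the placements that put person i in their forbidden hook. Any j of these fix j positions, leaving (6−j)! ways to fill the rest, and there are C(3,j) ways to pick which j.
By inclusion–exclusion, the number of valid placements is Σ_{j=0}^{3} (−1)^j C(3,j)·(6−j)!.
Computing: 720 − 360 + 72 − 6 = 426.

426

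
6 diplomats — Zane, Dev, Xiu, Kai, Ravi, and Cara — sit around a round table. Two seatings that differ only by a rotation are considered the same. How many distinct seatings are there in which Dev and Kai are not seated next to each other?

72

All circular seatings of 6 people number (5)! = 120.
Those with Dev next to Kai: fuse the pair into one unit and seat 5 units around a circle — 2·(4)! = 48.
Subtracting, 120 − 48 = 72.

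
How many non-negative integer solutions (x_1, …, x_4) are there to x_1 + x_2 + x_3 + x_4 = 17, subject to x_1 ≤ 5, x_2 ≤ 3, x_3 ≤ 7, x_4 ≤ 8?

73

By stars and bars, unrestricted non-negative solutions to x_1+…+x_4 = 17 number C(17+3,3) = 1140.
Subtract solutions that violate a single cap (substitute x_i' = x_i − (cap_i+1)): x_1 ≥ 6 gives C(14,3) = 364; x_2 ≥ 4 gives C(16,3) = 560; x_3 ≥ 8 gives C(12,3) = 220; x_4 ≥ 9 gives C(11,3) = 165. Together 1309.
Add back pairs where two caps are both exceeded: 120 + 20 + 10 + 56 + 35 + 1 = 242.
By inclusion–exclusion the count is 1140 − 1309 + 242 = 73.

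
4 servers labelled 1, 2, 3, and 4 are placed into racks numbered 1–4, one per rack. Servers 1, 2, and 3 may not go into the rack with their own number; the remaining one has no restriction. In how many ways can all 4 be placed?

Let Aᵢ (for i ∈ {1, 2, 3}) be the placements that put server i in its forbidden rack. Any j of these fix j positions, leaving (4−j)! ways to fill the rest, and there are C(3,j) ways to pick which j.
By inclusion–exclusion, the number of valid placements is Σ_{j=0}^{3} (−1)^j C(3,j)·(4−j)!.
Computing: 24 − 18 + 6 − 1 = 11.

11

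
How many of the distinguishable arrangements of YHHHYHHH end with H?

Fix H in the last position and arrange the remaining 7 letters.
Those 7 letters have H appearing 5 times and Y appearing twice, giving (7)!/(5!·2!) = 21.

21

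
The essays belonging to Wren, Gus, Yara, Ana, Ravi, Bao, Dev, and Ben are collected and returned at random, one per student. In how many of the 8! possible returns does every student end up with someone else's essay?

Let Aᵢ be the assignments in which student i gets their own essay. We want the size of the complement of A₁∪…∪A_8.
By inclusion–exclusion this is Σ_{j=0}^{8} (−1)^j C(8,j)·(8−j)!.
Computing: 40320 − 40320 + 20160 − 6720 + 1680 − 336 + 56 − 8 + 1 = 14833.

14833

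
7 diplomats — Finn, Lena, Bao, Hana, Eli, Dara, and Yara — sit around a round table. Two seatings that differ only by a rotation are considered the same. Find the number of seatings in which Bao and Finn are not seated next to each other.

480

Without the restriction there are (6)! = 720 seatings.
Seatings with Bao beside Finn: treat them as a block with 2 internal orders, giving 2 × (5)! = 240.
Subtracting, 720 − 240 = 480.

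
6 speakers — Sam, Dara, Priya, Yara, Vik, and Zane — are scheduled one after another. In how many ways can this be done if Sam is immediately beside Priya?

Glue Sam and Priya into one block (2 internal orders), leaving 5 units to arrange in a row.
So the count is 2·(5)! = 240.

240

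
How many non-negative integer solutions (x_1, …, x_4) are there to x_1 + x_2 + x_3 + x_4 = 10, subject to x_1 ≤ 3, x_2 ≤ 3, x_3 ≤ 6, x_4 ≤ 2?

29

Without the upper bounds there are C(13,3) = 286 ways to split 10 among 4 variables.
Subtract solutions that violate a single cap (substitute x_i' = x_i − (cap_i+1)): x_1 ≥ 4 gives C(9,3) = 84; x_2 ≥ 4 gives C(9,3) = 84; x_3 ≥ 7 gives C(6,3) = 20; x_4 ≥ 3 gives C(10,3) = 120. Together 308.
Add back pairs where two caps are both exceeded: 10 + 0 + 20 + 0 + 20 + 1 = 51.
By inclusion–exclusion the count is 286 − 308 + 51 = 29.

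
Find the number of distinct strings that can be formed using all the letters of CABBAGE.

1260

CABBAGE has 7 letters with A appearing twice and B appearing twice.
Dividing 7! = 5040 by 2!·2! = 4 for the repeated letters gives 1260.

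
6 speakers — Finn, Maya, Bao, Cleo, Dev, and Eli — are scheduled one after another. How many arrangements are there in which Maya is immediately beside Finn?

Place the 4 others and the Maya-Finn pair as 5 objects in a line; the pair has 2 internal arrangements.
That gives 2 × 5! = 2 × 120 = 240.

240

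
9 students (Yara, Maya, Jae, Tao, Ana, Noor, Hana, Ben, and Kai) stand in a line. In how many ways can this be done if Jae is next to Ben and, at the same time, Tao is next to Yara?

Treat {Jae,Ben} as one block (2 orders) and {Tao,Yara} as another (2 orders).
That leaves 7 units to arrange: 2 × 2 × 7! = 4 × 5040 = 20160.

20160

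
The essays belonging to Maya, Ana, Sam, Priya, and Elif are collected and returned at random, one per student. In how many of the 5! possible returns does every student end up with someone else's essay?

44

This is the derangement count D_5: permutations of 5 items with no fixed point.
By inclusion–exclusion this is Σ_{j=0}^{5} (−1)^j C(5,j)·(5−j)!.
Computing: 120 − 120 + 60 − 20 + 5 − 1 = 44.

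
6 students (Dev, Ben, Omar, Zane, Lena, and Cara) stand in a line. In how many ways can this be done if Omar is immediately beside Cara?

Place the 4 others and the Omar-Cara pair as 5 objects in a line; the pair has 2 internal arrangements.
That gives 2 × 5! = 2 × 120 = 240.

240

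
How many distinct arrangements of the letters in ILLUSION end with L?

With the last slot taken by L, it remains to arrange the other 7 letters (ILUSION).
Those 7 letters have I appearing twice, giving (7)!/(2!) = 2520.

2520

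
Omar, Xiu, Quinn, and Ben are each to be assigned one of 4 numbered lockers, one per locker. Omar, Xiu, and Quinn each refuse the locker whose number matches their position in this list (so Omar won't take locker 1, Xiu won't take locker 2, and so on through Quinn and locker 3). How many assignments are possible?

11

Let Aᵢ (for i ∈ {1, 2, 3}) be the placements that put person i in their forbidden locker. Any j of these fix j positions, leaving (4−j)! ways to fill the rest, and there are C(3,j) ways to pick which j.
By inclusion–exclusion, the number of valid placements is Σ_{j=0}^{3} (−1)^j C(3,j)·(4−j)!.
Computing: 24 − 18 + 6 − 1 = 11.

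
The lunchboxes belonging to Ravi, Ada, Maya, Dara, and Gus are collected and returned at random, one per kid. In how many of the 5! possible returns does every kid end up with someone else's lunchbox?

Let Aᵢ be the assignments in which kid i gets their own lunchbox. We want the size of the complement of A₁∪…∪A_5.
By inclusion–exclusion this is Σ_{j=0}^{5} (−1)^j C(5,j)·(5−j)!.
Computing: 120 − 120 + 60 − 20 + 5 − 1 = 44.

44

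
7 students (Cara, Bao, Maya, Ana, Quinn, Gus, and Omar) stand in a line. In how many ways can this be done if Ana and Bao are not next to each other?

3600

There are 7! = 5040 arrangements in all. If Ana and Bao are adjacent, merging them into one block gives 2·(6)! = 1440 arrangements.
Complementary counting: 5040 − 1440 = 3600.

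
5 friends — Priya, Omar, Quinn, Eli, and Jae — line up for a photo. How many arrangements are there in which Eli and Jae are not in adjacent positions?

72

Of the 5! = 120 arrangements, those with Eli and Jae adjacent number 2 × 4! = 48 (treat the pair as a block with 2 internal orders).
Complementary counting: 120 − 48 = 72.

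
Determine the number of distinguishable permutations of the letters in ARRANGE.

ARRANGE has 7 letters with A appearing twice and R appearing twice.
So there are 7! / (2!·2!) = 1260 distinguishable arrangements.

1260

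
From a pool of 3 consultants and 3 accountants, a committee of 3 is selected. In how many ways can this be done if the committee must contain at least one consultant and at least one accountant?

Total 3-person selections from all 6: C(6,3) = 20.
Selections missing a whole group: no consultants → C(3,3) = 1; no accountants → C(3,3) = 1.
Both groups omitted at once is impossible, so 20 − 2 = 18.

18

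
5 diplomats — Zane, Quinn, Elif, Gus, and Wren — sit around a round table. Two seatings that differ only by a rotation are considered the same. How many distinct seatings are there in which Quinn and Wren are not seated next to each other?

12

Without the restriction there are (4)! = 24 seatings.
Seatings with Quinn beside Wren: treat them as a block with 2 internal orders, giving 2 × (3)! = 12.
Subtracting, 24 − 12 = 12.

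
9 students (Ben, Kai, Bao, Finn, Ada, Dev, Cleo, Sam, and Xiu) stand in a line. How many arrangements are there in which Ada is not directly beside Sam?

282240

Of the 9! = 362880 arrangements, those with Ada and Sam adjacent number 2 × 8! = 80640 (treat the pair as a block with 2 internal orders).
So 362880 − 80640 = 282240 arrangements keep them apart.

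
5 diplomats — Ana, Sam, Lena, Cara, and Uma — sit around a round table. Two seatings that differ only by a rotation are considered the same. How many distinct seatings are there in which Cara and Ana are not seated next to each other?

All circular seatings of 5 people number (4)! = 24.
Seatings with Cara beside Ana: treat them as a block with 2 internal orders, giving 2 × (3)! = 12.
Subtracting, 24 − 12 = 12.

12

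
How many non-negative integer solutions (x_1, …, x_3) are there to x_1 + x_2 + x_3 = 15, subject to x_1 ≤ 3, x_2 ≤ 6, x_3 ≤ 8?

Ignoring the caps, the number of non-negative solutions to x_1+…+x_3 = 15 is C(17,2) = 136.
Subtract solutions that violate a single cap (substitute x_i' = x_i − (cap_i+1)): x_1 ≥ 4 gives C(13,2) = 78; x_2 ≥ 7 gives C(10,2) = 45; x_3 ≥ 9 gives C(8,2) = 28. Together 151.
Add back pairs where two caps are both exceeded: 15 + 6 + 0 = 21.
By inclusion–exclusion the count is 136 − 151 + 21 = 6.

6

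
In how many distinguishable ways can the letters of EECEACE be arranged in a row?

Letter multiplicities in EECEACE: A×1, C×2, E×4.
The number of distinct arrangements is 7!/(4!·2!) = 5040/48 = 105.

105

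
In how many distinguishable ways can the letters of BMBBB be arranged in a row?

The 5 letters of BMBBB have repeats: B appearing 4 times.
Dividing 5! = 120 by 4! = 24 for the repeated letters gives 5.

5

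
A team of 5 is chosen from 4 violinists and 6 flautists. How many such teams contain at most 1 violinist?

Split by how many violinists are chosen (0 through 1).
Sum: C(4,0)·C(6,5) + C(4,1)·C(6,4) = 6 + 60 = 66.

66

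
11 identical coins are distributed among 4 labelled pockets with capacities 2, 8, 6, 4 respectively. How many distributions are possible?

Without the upper bounds there are C(14,3) = 364 ways to split 11 among 4 pockets.
Subtract solutions that violate a single cap (substitute x_i' = x_i − (cap_i+1)): x_1 ≥ 3 gives C(11,3) = 165; x_2 ≥ 9 gives C(5,3) = 10; x_3 ≥ 7 gives C(7,3) = 35; x_4 ≥ 5 gives C(9,3) = 84. Together 294.
Add back pairs where two caps are both exceeded: 0 + 4 + 20 + 0 + 0 + 0 = 24.
By inclusion–exclusion the count is 364 − 294 + 24 = 94.

94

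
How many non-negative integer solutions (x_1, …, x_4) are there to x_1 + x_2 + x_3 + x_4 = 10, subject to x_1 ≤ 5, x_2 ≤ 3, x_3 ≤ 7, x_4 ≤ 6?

Without the upper bounds there are C(13,3) = 286 ways to split 10 among 4 variables.
Subtract solutions that violate a single cap (substitute x_i' = x_i − (cap_i+1)): x_1 ≥ 6 gives C(7,3) = 35; x_2 ≥ 4 gives C(9,3) = 84; x_3 ≥ 8 gives C(5,3) = 10; x_4 ≥ 7 gives C(6,3) = 20. Together 149.
Add back pairs where two caps are both exceeded: 1 + 0 + 0 + 0 + 0 + 0 = 1.
By inclusion–exclusion the count is 286 − 149 + 1 = 138.

138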